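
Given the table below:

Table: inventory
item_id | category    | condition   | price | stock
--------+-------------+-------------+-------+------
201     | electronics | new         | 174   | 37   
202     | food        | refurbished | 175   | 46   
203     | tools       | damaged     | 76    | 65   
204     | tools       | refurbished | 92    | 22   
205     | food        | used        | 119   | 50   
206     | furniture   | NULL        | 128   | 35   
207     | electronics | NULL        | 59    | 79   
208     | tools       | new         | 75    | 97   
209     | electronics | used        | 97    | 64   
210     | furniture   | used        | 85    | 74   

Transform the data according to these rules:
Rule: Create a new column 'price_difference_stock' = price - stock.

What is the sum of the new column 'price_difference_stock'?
511

Step 1: For each record, compute price - stock
Example calculations:
  174 - 37 = 137
  175 - 46 = 129
  76 - 65 = 11
  ...
Step 2: Sum all derived values
Step 3: Total = 511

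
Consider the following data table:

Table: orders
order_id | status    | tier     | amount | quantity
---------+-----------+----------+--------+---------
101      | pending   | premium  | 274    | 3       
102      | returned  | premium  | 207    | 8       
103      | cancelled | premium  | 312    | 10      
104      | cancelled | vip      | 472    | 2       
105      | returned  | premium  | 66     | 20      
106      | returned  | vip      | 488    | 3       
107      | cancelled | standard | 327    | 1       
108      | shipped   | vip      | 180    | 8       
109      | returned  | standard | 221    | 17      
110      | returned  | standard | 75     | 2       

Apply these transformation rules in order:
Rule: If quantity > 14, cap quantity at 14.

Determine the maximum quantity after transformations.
14

Step 1: Original maximum quantity = 20
Step 2: Apply cap at 14
Step 3: 2 records had quantity > 14 and were capped
Step 4: Maximum after transformation = 14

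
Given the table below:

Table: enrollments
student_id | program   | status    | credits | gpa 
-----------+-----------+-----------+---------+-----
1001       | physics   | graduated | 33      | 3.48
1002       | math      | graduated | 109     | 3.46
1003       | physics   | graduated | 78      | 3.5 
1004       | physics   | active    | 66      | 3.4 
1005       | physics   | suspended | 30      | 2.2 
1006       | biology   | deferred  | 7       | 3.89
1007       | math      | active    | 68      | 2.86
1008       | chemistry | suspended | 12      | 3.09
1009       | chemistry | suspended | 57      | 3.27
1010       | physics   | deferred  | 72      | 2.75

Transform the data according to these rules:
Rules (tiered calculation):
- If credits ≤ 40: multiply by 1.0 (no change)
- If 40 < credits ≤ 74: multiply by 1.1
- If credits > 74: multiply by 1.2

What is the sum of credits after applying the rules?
595.7

Step 1: Tier 1 (credits ≤ 40): 4 records, sum = 82 × 1.0 = 82.0
Step 2: Tier 2 (40 < credits ≤ 74): 4 records, sum = 263 × 1.1 = 289.3
Step 3: Tier 3 (credits > 74): 2 records, sum = 187 × 1.2 = 224.4
Step 4: Final sum = 82.0 + 289.3 + 224.4 = 595.7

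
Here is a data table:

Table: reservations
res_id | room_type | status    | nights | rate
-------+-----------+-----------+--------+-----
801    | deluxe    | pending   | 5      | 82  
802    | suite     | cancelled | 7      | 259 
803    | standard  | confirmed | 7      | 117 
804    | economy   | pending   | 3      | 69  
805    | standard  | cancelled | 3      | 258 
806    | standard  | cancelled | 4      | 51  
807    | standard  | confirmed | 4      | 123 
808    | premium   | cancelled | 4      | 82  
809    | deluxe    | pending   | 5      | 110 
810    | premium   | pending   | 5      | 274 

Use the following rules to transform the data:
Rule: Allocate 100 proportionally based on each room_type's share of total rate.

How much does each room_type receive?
deluxe: 13.47, economy: 4.84, premium: 24.98, standard: 38.53, suite: 18.18

Step 1: Calculate total rate = 1425
Step 2: Calculate each room_type's proportion:
  deluxe: 192/1425 = 13.47% → 13.47
  economy: 69/1425 = 4.84% → 4.84
  premium: 356/1425 = 24.98% → 24.98
  standard: 549/1425 = 38.53% → 38.53
  suite: 259/1425 = 18.18% → 18.18
Step 3: Verify: sum of allocations ≈ 100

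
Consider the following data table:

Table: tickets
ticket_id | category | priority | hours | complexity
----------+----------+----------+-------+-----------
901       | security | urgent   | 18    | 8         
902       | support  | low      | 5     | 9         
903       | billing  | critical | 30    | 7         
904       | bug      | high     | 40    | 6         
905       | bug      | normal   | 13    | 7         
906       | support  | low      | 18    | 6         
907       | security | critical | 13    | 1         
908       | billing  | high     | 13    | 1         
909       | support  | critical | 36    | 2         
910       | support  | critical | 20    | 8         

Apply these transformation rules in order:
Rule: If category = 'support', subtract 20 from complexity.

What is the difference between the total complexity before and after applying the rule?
80

Step 1: Original sum of complexity = 55
Step 2: 4 records have category = 'support'
Step 3: Each affected record changes by -20
Step 4: Total change = 4 × -20 = -80
Step 5: New sum = 55 + -80 = -25
Step 6: Difference = |-25 - 55| = 80
        (Sum decreased by 80)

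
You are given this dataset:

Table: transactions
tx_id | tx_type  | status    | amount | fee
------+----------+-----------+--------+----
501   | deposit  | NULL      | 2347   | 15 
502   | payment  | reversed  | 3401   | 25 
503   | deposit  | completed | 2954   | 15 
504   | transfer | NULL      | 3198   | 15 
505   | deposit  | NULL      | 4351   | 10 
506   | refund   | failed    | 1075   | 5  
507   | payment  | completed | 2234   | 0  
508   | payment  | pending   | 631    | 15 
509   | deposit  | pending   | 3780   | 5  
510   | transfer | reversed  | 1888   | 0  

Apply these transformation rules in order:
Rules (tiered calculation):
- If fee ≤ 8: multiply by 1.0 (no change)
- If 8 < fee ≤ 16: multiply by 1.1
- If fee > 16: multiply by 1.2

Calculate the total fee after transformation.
117.0

Step 1: Tier 1 (fee ≤ 8): 4 records, sum = 10 × 1.0 = 10.0
Step 2: Tier 2 (8 < fee ≤ 16): 5 records, sum = 70 × 1.1 = 77.0
Step 3: Tier 3 (fee > 16): 1 records, sum = 25 × 1.2 = 30.0
Step 4: Final sum = 10.0 + 77.0 + 30.0 = 117.0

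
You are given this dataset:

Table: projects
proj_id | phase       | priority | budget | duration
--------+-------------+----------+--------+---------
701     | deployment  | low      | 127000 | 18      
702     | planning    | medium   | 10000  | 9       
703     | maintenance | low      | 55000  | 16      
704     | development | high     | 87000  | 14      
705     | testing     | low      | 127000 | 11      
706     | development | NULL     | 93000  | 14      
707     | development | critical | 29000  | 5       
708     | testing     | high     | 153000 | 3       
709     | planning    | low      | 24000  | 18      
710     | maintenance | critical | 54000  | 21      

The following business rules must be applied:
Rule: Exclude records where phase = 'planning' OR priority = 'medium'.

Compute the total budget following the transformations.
725000

Step 1: Find records where phase = 'planning' OR priority = 'medium'
Step 2: 2 records match, summing to 34000
Step 3: Original sum: 759000
Step 4: Remaining sum = 759000 - 34000 = 725000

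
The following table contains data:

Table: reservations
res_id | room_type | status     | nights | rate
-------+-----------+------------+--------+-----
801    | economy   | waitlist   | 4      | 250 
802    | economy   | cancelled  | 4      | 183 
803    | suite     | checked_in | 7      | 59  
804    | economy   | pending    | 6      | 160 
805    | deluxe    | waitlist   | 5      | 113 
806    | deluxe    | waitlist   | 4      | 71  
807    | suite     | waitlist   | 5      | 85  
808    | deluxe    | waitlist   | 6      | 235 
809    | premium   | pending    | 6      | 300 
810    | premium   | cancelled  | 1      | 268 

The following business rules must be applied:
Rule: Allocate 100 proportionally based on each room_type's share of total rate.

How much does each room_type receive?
deluxe: 24.3, economy: 34.4, premium: 32.95, suite: 8.35

Step 1: Calculate total rate = 1724
Step 2: Calculate each room_type's proportion:
  deluxe: 419/1724 = 24.30% → 24.3
  economy: 593/1724 = 34.40% → 34.4
  premium: 568/1724 = 32.95% → 32.95
  suite: 144/1724 = 8.35% → 8.35
Step 3: Verify: sum of allocations ≈ 100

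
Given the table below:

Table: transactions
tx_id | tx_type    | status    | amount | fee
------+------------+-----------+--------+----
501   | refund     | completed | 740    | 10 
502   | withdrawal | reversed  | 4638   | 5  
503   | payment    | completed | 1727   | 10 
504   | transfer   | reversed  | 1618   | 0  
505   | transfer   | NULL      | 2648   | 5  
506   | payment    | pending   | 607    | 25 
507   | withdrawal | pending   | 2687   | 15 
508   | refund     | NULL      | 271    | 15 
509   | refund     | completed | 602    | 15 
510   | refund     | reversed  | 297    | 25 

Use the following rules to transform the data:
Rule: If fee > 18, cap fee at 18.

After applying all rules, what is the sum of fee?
111

Step 1: 2 records have fee > 18
Step 2: These records originally summed to 50
Step 3: After capping: 2 × 18 = 36
Step 4: Unaffected records sum: 75
Step 5: Final sum = 36 + 75 = 111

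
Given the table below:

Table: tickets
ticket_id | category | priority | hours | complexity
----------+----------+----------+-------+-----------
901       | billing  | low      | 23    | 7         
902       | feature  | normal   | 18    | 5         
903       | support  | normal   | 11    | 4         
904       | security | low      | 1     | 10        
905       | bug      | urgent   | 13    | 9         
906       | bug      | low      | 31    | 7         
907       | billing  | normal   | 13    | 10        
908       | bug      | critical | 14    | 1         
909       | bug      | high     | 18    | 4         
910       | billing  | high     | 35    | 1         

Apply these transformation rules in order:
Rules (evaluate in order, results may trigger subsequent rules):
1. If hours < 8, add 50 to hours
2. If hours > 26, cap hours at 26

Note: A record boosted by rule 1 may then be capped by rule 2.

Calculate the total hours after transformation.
188

Step 1: Apply rule 1 to records with hours < 8
  - 1 records get bonus of 50
  - Of these, 1 records then exceed 26 and get capped
Step 2: Apply rule 2 to records with hours > 26
  - 2 records (original) are capped
Step 3: Calculate final sum = 188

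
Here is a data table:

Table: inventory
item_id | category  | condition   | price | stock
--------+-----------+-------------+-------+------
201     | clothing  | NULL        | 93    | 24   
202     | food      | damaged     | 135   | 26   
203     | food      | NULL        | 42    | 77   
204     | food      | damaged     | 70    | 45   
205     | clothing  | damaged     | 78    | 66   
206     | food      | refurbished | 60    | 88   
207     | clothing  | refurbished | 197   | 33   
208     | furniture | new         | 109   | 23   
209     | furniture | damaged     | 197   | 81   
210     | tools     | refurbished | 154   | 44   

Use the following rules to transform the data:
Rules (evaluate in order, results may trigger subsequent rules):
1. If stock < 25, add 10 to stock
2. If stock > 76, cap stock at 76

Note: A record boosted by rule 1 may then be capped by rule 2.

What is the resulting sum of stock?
509

Step 1: Apply rule 1 to records with stock < 25
  - 2 records get bonus of 10
  - Of these, 0 records then exceed 76 and get capped
Step 2: Apply rule 2 to records with stock > 76
  - 3 records (original) are capped
Step 3: Calculate final sum = 509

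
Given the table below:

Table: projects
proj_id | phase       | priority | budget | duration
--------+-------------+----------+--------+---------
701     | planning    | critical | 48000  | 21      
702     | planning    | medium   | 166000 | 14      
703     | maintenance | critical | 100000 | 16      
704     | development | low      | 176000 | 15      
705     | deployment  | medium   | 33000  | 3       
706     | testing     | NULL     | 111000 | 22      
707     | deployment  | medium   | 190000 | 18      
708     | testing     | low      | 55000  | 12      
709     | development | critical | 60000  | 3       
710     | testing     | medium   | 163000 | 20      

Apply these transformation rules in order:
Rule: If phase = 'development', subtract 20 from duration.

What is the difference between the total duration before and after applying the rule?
40

Step 1: Original sum of duration = 144
Step 2: 2 records have phase = 'development'
Step 3: Each affected record changes by -20
Step 4: Total change = 2 × -20 = -40
Step 5: New sum = 144 + -40 = 104
Step 6: Difference = |104 - 144| = 40
        (Sum decreased by 40)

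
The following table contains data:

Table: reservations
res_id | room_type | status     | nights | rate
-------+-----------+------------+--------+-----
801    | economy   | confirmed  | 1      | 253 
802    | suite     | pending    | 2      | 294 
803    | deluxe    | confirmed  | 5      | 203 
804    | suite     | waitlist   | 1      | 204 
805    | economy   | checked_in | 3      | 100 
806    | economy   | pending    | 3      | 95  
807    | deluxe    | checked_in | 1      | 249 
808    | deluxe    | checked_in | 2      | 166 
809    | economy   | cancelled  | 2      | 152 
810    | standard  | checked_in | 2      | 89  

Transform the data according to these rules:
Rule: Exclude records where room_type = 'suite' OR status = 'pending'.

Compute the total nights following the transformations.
16

Step 1: Find records where room_type = 'suite' OR status = 'pending'
Step 2: 3 records match, summing to 6
Step 3: Original sum: 22
Step 4: Remaining sum = 22 - 6 = 16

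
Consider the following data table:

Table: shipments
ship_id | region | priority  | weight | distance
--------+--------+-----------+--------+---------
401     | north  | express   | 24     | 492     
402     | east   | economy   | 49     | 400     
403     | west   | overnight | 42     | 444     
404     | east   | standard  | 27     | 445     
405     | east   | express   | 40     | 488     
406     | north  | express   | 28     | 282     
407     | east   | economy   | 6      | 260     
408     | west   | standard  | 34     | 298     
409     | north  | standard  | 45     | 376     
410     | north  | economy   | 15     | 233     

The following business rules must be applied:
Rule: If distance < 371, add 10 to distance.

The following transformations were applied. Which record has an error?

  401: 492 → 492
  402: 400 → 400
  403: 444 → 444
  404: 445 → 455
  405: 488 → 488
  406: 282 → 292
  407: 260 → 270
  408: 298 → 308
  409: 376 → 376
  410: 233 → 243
Record 404 has an error. The correct transformed value should be 445, not 455.

Step 1: Check each record against the rule
Step 2: Record 404 has distance = 445
Step 3: Since 445 >= 371, the bonus should not have been applied
Step 4: Correct value = 445, but claimed value = 455
Conclusion: Record 404 has the error.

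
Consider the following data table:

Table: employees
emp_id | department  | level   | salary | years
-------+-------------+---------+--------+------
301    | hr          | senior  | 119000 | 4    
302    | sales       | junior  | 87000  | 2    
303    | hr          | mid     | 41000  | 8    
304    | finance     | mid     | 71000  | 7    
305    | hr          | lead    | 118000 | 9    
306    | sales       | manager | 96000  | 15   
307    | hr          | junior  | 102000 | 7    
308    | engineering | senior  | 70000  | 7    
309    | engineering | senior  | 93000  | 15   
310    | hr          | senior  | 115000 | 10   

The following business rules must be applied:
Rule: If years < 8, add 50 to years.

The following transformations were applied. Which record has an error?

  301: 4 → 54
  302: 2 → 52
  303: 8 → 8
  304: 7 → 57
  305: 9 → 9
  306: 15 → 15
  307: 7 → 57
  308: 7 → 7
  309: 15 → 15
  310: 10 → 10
Record 308 has an error. The correct transformed value should be 57, not 7.

Step 1: Check each record against the rule
Step 2: Record 308 has years = 7
Step 3: Since 7 < 8, the bonus should have been applied
Step 4: Correct value = 57, but claimed value = 7
Conclusion: Record 308 has the error.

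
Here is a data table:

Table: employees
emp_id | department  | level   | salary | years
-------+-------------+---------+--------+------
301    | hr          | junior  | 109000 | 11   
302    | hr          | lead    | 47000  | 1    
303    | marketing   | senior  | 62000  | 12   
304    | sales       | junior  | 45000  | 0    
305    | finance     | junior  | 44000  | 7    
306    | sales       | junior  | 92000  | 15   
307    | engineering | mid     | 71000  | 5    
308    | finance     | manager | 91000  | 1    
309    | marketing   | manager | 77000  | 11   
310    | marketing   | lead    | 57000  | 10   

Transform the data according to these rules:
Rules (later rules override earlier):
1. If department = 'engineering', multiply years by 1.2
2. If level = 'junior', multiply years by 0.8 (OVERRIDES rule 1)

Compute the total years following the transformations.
67.4

Step 1: Rule 2 takes priority for records with level = 'junior'
  - 4 records: 33 × 0.8 = 26.4
Step 2: Rule 1 applies to remaining records with department = 'engineering'
  - 1 records: 5 × 1.2 = 6.0
Step 3: Other records unchanged: 35
Step 4: Final sum = 26.4 + 6.0 + 35 = 67.4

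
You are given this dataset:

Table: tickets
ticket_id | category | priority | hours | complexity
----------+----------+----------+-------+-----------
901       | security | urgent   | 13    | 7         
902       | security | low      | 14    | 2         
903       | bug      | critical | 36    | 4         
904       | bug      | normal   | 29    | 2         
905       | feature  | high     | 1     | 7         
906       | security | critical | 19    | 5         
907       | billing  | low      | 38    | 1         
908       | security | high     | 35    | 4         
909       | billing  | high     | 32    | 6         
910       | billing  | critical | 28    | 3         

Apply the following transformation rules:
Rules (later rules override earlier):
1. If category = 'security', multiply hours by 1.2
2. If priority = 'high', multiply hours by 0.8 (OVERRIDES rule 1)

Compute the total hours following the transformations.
240.6

Step 1: Rule 2 takes priority for records with priority = 'high'
  - 3 records: 68 × 0.8 = 54.4
Step 2: Rule 1 applies to remaining records with category = 'security'
  - 3 records: 46 × 1.2 = 55.2
Step 3: Other records unchanged: 131
Step 4: Final sum = 54.4 + 55.2 + 131 = 240.6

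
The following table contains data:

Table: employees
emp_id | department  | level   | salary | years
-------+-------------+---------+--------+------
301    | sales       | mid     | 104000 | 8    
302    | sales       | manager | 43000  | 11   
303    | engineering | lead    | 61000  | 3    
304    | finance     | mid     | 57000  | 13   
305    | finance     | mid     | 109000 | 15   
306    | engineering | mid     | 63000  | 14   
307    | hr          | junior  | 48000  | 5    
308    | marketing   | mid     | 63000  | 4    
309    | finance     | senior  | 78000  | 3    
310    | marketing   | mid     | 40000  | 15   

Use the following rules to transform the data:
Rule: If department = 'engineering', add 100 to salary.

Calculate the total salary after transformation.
666200

Step 1: Count records where department = 'engineering': 2
Step 2: Total bonus added: 2 × 100 = 200
Step 3: Original sum of salary: 666000
Step 4: Final sum = 666000 + 200 = 666200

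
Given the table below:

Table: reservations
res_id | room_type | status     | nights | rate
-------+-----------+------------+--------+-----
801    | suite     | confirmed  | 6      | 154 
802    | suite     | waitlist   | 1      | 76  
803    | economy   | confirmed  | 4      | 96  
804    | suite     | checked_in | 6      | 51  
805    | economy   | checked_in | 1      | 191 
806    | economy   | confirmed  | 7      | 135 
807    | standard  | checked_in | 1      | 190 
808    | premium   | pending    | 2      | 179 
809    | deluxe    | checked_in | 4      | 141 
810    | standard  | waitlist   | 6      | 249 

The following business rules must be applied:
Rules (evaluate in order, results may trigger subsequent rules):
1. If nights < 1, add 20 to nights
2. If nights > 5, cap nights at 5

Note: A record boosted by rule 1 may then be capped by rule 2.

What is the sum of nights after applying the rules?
33

Step 1: Apply rule 1 to records with nights < 1
  - 0 records get bonus of 20
  - Of these, 0 records then exceed 5 and get capped
Step 2: Apply rule 2 to records with nights > 5
  - 4 records (original) are capped
Step 3: Calculate final sum = 33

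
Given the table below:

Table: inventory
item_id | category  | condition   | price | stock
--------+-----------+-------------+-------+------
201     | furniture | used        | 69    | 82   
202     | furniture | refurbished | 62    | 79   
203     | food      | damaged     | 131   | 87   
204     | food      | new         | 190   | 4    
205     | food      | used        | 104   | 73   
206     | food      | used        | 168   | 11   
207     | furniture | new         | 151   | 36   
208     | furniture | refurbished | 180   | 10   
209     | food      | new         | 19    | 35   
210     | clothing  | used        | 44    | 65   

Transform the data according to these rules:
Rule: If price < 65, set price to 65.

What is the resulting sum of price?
1188

Step 1: 3 records have price < 65
Step 2: These records originally summed to 125
Step 3: After setting to minimum: 3 × 65 = 195
Step 4: Unaffected records sum: 993
Step 5: Final sum = 195 + 993 = 1188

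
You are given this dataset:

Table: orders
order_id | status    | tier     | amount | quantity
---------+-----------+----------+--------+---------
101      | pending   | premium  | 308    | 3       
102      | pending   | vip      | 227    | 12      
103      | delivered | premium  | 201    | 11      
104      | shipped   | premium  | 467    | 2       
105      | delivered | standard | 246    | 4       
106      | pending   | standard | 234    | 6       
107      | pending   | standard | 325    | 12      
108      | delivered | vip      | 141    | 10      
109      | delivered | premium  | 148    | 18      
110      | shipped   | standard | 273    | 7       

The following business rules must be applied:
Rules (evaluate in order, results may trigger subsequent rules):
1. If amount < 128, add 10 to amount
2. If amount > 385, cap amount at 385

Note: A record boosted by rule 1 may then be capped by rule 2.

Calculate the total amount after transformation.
2488

Step 1: Apply rule 1 to records with amount < 128
  - 0 records get bonus of 10
  - Of these, 0 records then exceed 385 and get capped
Step 2: Apply rule 2 to records with amount > 385
  - 1 records (original) are capped
Step 3: Calculate final sum = 2488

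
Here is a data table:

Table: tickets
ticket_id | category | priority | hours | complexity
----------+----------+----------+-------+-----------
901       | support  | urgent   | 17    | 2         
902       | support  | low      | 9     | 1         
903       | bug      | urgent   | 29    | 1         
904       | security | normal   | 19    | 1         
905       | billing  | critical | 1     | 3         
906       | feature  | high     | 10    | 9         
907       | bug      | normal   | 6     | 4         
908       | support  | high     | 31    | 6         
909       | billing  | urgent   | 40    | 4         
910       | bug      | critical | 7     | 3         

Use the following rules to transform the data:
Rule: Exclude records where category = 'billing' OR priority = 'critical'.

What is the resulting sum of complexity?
24

Step 1: Find records where category = 'billing' OR priority = 'critical'
Step 2: 3 records match, summing to 10
Step 3: Original sum: 34
Step 4: Remaining sum = 34 - 10 = 24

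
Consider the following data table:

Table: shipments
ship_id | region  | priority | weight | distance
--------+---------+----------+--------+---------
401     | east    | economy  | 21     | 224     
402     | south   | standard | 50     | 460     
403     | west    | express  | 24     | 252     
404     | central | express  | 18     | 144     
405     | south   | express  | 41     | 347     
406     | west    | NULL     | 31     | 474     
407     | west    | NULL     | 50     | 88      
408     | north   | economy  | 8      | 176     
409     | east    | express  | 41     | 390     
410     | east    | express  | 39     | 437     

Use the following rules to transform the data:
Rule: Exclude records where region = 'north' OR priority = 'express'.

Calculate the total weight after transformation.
152

Step 1: Find records where region = 'north' OR priority = 'express'
Step 2: 6 records match, summing to 171
Step 3: Original sum: 323
Step 4: Remaining sum = 323 - 171 = 152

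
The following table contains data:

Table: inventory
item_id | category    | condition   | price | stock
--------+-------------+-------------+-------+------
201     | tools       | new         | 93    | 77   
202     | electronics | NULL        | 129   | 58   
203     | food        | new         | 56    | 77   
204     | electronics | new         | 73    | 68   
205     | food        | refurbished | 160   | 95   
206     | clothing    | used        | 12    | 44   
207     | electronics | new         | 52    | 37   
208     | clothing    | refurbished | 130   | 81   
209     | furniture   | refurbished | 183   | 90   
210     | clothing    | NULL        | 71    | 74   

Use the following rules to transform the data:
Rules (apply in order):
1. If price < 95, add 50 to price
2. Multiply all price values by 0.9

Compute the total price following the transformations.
1133.1

Step 1: Apply Rule 1 - Add 50 to records with price < 95
  - 6 records affected: 357 + (6 × 50) = 657
  - Unaffected records: 602
  - Sum after Rule 1: 1259
Step 2: Apply Rule 2 - Multiply all by 0.9
  - 1259 × 0.9 = 1133.1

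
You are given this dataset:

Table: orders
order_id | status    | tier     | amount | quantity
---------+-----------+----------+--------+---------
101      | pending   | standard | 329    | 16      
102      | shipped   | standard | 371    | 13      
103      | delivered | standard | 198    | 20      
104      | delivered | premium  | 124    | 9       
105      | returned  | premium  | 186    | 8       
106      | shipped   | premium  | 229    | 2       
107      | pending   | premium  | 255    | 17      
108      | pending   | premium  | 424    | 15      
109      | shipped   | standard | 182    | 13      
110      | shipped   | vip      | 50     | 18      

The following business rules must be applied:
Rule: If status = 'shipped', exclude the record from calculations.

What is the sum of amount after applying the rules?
1516

Step 1: Identify records where status = 'shipped'
Step 2: The excluded records sum to 832
Step 3: Original total amount = 2348
Step 4: Remaining total = 2348 - 832 = 1516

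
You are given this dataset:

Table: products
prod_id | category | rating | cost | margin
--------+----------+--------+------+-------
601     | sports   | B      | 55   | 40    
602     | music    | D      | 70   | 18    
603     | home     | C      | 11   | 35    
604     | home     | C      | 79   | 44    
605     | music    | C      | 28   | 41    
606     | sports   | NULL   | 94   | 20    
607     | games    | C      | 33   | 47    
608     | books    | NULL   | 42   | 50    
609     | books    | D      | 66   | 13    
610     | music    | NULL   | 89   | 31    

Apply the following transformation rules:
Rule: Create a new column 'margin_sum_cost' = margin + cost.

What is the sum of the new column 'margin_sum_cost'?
906

Step 1: For each record, compute margin + cost
Example calculations:
  40 + 55 = 95
  18 + 70 = 88
  35 + 11 = 46
  ...
Step 2: Sum all derived values
Step 3: Total = 906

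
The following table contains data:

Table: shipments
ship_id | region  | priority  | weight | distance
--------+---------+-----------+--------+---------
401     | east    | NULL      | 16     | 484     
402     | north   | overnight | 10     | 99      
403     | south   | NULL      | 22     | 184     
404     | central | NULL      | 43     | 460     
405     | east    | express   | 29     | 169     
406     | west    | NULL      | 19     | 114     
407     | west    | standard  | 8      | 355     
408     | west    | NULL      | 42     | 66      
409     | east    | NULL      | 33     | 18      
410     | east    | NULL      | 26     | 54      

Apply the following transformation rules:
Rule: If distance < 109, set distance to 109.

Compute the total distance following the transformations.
2202

Step 1: 4 records have distance < 109
Step 2: These records originally summed to 237
Step 3: After setting to minimum: 4 × 109 = 436
Step 4: Unaffected records sum: 1766
Step 5: Final sum = 436 + 1766 = 2202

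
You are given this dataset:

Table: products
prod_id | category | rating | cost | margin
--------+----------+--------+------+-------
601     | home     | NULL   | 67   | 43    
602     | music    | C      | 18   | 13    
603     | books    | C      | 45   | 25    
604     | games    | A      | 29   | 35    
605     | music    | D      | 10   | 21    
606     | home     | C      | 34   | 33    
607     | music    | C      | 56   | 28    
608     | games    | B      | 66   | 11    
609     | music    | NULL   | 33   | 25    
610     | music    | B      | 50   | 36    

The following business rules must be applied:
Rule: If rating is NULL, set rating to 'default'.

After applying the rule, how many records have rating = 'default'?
2

Step 1: Count records where rating IS NULL
Step 2: Found 2 records with NULL rating
Step 3: These records will have rating set to 'default'
Step 4: Records already having rating = 'default': 0
Step 5: Answer: 2 + 0 = 2 records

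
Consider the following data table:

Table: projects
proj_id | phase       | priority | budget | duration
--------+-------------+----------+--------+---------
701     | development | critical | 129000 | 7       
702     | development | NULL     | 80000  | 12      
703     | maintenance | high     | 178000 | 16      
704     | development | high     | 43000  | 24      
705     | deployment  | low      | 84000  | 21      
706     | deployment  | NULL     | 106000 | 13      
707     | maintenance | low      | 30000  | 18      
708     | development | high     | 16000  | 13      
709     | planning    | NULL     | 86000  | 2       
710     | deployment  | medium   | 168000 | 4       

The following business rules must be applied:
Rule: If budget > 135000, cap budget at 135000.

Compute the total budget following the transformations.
844000

Step 1: 2 records have budget > 135000
Step 2: These records originally summed to 346000
Step 3: After capping: 2 × 135000 = 270000
Step 4: Unaffected records sum: 574000
Step 5: Final sum = 270000 + 574000 = 844000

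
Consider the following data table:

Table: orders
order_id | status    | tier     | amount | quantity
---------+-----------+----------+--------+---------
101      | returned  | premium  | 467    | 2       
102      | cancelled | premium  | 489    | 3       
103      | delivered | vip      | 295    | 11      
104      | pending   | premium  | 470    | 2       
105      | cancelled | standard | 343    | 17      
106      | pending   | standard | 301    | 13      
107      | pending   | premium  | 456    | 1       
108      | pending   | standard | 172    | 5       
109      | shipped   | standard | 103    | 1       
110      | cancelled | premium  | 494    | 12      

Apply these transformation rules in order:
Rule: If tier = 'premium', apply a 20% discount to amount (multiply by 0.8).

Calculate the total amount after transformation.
3114.8

Step 1: Records with tier = 'premium' have total amount = 2376
Step 2: Apply multiplier: 2376 × 0.8 = 1900.8
Step 3: Other records total: 1214
Step 4: Final sum = 1900.8 + 1214 = 3114.8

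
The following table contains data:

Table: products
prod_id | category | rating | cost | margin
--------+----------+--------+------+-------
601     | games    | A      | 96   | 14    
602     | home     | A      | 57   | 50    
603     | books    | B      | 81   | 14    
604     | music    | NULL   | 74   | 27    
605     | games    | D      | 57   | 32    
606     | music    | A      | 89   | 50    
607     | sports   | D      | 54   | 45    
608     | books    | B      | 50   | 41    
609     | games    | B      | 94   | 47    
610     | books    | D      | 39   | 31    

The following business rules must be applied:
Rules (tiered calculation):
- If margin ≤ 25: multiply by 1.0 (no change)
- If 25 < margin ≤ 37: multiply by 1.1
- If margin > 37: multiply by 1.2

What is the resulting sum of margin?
406.6

Step 1: Tier 1 (margin ≤ 25): 2 records, sum = 28 × 1.0 = 28.0
Step 2: Tier 2 (25 < margin ≤ 37): 3 records, sum = 90 × 1.1 = 99.0
Step 3: Tier 3 (margin > 37): 5 records, sum = 233 × 1.2 = 279.6
Step 4: Final sum = 28.0 + 99.0 + 279.6 = 406.6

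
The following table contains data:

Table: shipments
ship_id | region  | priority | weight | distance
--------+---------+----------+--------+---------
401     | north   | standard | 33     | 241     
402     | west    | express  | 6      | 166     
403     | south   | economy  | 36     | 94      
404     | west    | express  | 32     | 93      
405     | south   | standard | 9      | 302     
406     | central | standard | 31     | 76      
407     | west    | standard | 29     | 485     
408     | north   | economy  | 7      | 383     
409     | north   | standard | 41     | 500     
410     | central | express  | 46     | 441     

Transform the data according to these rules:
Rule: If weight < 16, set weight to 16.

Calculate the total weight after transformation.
296

Step 1: 3 records have weight < 16
Step 2: These records originally summed to 22
Step 3: After setting to minimum: 3 × 16 = 48
Step 4: Unaffected records sum: 248
Step 5: Final sum = 48 + 248 = 296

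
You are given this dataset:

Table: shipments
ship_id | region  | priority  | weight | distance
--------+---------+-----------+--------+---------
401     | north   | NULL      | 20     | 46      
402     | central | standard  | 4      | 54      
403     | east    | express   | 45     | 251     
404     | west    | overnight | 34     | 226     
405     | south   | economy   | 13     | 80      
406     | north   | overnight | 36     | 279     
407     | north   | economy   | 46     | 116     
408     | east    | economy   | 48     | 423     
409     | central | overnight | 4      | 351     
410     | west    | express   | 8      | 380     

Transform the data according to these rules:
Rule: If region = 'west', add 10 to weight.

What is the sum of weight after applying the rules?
278

Step 1: Count records where region = 'west': 2
Step 2: Total bonus added: 2 × 10 = 20
Step 3: Original sum of weight: 258
Step 4: Final sum = 258 + 20 = 278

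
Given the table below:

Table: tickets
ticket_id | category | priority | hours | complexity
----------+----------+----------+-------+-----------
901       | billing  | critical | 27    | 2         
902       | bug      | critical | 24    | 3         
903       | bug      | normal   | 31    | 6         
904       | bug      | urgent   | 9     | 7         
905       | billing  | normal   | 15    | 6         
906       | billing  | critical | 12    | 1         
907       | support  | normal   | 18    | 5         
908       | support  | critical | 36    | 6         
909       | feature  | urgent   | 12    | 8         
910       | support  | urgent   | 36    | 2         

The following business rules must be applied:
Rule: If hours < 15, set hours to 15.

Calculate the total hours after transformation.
232

Step 1: 3 records have hours < 15
Step 2: These records originally summed to 33
Step 3: After setting to minimum: 3 × 15 = 45
Step 4: Unaffected records sum: 187
Step 5: Final sum = 45 + 187 = 232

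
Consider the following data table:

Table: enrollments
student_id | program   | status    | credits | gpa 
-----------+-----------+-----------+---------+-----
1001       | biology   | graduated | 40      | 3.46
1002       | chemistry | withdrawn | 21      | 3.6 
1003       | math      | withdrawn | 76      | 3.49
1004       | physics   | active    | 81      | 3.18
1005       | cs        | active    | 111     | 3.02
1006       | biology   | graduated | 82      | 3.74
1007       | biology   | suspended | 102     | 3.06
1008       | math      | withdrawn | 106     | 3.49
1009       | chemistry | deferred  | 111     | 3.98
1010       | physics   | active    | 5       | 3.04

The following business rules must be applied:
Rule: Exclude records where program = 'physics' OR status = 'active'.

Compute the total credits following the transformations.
538

Step 1: Find records where program = 'physics' OR status = 'active'
Step 2: 3 records match, summing to 197
Step 3: Original sum: 735
Step 4: Remaining sum = 735 - 197 = 538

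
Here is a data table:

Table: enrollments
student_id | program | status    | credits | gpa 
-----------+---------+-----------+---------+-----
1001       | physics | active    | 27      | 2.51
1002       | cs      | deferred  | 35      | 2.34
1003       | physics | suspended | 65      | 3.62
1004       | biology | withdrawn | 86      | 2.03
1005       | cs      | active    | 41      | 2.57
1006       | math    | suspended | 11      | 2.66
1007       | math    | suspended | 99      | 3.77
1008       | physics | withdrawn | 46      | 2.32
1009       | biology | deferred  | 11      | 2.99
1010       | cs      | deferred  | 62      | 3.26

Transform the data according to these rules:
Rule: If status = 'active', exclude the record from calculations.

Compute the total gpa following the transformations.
22.99

Step 1: Identify records where status = 'active'
Step 2: The excluded records sum to 5.08
Step 3: Original total gpa = 28.07
Step 4: Remaining total = 28.07 - 5.08 = 22.99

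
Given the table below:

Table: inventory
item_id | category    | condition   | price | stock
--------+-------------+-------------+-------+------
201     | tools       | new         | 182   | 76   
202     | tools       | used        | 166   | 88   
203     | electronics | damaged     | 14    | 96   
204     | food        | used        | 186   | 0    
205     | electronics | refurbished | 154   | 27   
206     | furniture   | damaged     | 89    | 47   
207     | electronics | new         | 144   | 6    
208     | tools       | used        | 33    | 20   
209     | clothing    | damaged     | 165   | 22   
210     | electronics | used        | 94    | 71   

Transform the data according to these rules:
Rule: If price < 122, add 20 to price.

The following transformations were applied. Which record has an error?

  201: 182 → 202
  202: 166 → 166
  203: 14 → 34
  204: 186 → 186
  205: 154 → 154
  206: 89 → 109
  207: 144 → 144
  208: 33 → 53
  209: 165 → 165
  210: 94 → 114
Record 201 has an error. The correct transformed value should be 182, not 202.

Step 1: Check each record against the rule
Step 2: Record 201 has price = 182
Step 3: Since 182 >= 122, the bonus should not have been applied
Step 4: Correct value = 182, but claimed value = 202
Conclusion: Record 201 has the error.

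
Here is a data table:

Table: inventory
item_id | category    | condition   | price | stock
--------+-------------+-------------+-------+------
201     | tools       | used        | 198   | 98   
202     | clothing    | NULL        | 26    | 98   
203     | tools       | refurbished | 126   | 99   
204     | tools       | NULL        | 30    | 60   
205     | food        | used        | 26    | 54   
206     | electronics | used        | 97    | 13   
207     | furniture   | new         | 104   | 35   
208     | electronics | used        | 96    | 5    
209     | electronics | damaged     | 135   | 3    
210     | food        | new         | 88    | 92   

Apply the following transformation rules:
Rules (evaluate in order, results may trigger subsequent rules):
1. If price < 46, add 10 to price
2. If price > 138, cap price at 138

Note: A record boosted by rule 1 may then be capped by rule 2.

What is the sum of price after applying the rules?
896

Step 1: Apply rule 1 to records with price < 46
  - 3 records get bonus of 10
  - Of these, 0 records then exceed 138 and get capped
Step 2: Apply rule 2 to records with price > 138
  - 1 records (original) are capped
Step 3: Calculate final sum = 896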